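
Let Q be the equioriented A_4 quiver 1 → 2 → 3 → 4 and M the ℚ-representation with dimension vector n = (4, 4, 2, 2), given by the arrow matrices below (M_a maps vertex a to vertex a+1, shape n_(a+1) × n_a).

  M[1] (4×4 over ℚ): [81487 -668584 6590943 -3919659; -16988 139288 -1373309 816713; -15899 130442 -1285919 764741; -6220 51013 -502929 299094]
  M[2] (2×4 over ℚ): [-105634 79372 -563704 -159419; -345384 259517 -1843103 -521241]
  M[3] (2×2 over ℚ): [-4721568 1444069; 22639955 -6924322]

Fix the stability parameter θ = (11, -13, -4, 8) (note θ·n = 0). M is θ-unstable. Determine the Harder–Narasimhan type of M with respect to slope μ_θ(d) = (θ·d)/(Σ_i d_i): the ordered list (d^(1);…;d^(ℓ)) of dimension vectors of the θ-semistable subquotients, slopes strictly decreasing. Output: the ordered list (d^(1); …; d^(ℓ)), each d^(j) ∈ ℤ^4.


Via rank(M_{q-1}∘⋯∘M_p): M ≅ I[1,1], I[1,2], I[1,4]^2, I[2,2].
μ_θ-semistable layers: μ^(1)=11; μ^(2)=8; μ^(3)=-1; μ^(4)=-2; μ^(5)=-13

((1, 0, 0, 0); (0, 0, 0, 2); (1, 1, 0, 0); (2, 2, 2, 0); (0, 1, 0, 0))


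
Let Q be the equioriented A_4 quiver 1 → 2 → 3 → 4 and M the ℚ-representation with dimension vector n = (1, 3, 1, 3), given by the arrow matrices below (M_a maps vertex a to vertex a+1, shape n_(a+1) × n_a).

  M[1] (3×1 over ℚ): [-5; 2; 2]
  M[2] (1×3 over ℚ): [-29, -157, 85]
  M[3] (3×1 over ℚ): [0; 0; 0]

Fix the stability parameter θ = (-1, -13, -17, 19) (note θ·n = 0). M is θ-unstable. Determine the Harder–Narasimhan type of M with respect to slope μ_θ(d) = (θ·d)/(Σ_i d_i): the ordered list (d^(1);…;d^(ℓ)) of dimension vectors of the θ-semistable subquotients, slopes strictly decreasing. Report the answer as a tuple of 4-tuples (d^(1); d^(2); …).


Interval decomposition of M: I[1,3], I[2,2]^2, I[4,4]^3.
HN type (ℓ=3): μ^(1)=19; μ^(2)=-31/3; μ^(3)=-13

((0, 0, 0, 3); (1, 1, 1, 0); (0, 2, 0, 0))


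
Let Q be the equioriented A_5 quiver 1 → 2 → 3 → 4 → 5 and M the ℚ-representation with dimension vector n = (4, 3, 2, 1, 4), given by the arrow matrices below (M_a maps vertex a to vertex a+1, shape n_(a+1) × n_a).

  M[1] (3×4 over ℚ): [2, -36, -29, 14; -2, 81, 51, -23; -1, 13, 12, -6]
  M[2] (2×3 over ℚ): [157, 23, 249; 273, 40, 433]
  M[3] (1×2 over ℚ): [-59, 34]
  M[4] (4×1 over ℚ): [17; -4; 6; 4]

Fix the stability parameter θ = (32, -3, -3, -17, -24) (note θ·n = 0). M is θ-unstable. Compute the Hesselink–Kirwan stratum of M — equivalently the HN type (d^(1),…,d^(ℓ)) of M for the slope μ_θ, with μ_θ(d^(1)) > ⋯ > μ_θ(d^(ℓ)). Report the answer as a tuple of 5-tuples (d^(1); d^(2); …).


Barcode: M ≅ I[1,1], I[1,2], I[1,3], I[1,5], I[5,5]^3. HN layers by μ_θ (5 steps, strictly decreasing):
  μ^(1)=32; μ^(2)=29/2; μ^(3)=26/3; μ^(4)=-3; μ^(5)=-24

((1, 0, 0, 0, 0); (1, 1, 0, 0, 0); (1, 1, 1, 0, 0); (1, 1, 1, 1, 1); (0, 0, 0, 0, 3))


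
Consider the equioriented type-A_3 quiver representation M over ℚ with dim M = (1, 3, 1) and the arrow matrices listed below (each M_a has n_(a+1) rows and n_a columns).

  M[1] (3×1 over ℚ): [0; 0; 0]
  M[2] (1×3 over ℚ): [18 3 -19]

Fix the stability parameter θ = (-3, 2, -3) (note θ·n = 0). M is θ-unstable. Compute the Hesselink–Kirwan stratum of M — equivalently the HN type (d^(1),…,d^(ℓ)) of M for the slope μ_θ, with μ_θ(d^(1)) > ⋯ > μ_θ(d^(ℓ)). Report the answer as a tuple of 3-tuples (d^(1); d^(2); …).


Via rank(M_{q-1}∘⋯∘M_p): M ≅ I[1,1], I[2,2]^2, I[2,3].
μ_θ-semistable layers: μ^(1)=2; μ^(2)=-1/2; μ^(3)=-3

((0, 2, 0); (0, 1, 1); (1, 0, 0))


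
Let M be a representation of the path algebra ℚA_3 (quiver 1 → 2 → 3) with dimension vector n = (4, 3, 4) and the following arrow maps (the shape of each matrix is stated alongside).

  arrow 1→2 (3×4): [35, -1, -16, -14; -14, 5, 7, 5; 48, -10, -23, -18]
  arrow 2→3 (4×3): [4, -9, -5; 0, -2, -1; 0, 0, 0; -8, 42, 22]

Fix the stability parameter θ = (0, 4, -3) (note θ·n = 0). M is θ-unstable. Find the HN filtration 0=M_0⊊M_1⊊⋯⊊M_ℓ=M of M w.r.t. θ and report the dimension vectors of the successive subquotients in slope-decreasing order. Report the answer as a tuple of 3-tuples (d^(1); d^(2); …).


Via rank(M_{q-1}∘⋯∘M_p): M ≅ I[1,1], I[1,2], I[1,3]^2, I[3,3]^2.
μ_θ-semistable layers: μ^(1)=4; μ^(2)=1/2; μ^(3)=0; μ^(4)=-3

((0, 1, 0); (0, 2, 2); (4, 0, 0); (0, 0, 2))


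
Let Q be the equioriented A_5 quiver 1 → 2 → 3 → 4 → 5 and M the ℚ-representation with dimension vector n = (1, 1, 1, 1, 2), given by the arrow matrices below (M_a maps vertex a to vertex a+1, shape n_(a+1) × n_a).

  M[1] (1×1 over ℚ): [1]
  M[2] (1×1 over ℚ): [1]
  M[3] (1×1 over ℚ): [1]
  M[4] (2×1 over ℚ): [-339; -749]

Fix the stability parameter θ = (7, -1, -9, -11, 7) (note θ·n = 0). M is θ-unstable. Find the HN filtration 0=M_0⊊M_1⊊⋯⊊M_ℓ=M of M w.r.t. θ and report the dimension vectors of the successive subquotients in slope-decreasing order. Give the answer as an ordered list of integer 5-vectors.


Interval decomposition of M: I[1,5], I[5,5].
HN type (ℓ=2): μ^(1)=7; μ^(2)=-7/2

((0, 0, 0, 0, 2); (1, 1, 1, 1, 0))


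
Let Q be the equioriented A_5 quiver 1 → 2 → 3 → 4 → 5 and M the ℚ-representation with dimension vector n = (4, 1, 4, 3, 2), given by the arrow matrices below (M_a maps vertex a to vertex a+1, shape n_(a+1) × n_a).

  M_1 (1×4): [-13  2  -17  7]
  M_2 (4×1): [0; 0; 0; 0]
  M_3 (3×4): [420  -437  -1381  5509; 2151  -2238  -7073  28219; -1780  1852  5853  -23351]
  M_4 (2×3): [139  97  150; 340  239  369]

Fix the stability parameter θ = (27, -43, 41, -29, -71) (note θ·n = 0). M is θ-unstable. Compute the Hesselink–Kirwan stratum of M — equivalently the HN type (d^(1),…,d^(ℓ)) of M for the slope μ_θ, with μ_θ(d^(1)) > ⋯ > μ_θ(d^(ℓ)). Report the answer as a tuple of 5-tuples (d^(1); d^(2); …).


Via rank(M_{q-1}∘⋯∘M_p): M ≅ I[1,1]^3, I[1,2], I[3,3], I[3,4], I[3,5]^2.
μ_θ-semistable layers: μ^(1)=41; μ^(2)=27; μ^(3)=6; μ^(4)=-8; μ^(5)=-59/3

((0, 0, 1, 0, 0); (3, 0, 0, 0, 0); (0, 0, 1, 1, 0); (1, 1, 0, 0, 0); (0, 0, 2, 2, 2))


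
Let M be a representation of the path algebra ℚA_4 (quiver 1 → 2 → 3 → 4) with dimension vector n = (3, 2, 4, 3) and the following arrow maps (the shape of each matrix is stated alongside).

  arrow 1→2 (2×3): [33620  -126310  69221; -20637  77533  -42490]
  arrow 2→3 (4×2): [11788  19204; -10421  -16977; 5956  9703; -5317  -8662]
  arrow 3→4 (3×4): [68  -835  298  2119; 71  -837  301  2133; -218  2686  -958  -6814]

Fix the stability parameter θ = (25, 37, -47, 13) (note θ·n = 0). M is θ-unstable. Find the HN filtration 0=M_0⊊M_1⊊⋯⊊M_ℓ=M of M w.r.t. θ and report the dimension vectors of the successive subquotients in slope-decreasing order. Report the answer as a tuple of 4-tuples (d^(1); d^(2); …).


Barcode: M ≅ I[1,1], I[1,3], I[1,4], I[3,3], I[3,4], I[4,4]. HN layers by μ_θ (4 steps, strictly decreasing):
  μ^(1)=25; μ^(2)=13; μ^(3)=5; μ^(4)=-47

((1, 0, 0, 0); (0, 0, 0, 3); (2, 2, 2, 0); (0, 0, 2, 0))


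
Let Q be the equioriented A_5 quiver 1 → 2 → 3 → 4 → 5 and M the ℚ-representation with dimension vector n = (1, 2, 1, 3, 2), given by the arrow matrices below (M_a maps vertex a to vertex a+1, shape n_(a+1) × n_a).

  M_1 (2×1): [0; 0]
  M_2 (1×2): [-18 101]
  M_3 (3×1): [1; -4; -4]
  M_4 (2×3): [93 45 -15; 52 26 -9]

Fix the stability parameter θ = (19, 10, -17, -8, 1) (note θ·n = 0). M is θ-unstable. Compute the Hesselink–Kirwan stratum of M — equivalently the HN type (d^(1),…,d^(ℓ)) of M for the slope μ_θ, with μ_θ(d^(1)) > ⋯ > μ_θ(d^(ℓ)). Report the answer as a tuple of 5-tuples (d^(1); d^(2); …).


Barcode: M ≅ I[1,1], I[2,2], I[2,5], I[4,4], I[4,5]. HN layers by μ_θ (5 steps, strictly decreasing):
  μ^(1)=19; μ^(2)=10; μ^(3)=1; μ^(4)=-5; μ^(5)=-8

((1, 0, 0, 0, 0); (0, 1, 0, 0, 0); (0, 0, 0, 0, 2); (0, 1, 1, 1, 0); (0, 0, 0, 2, 0))


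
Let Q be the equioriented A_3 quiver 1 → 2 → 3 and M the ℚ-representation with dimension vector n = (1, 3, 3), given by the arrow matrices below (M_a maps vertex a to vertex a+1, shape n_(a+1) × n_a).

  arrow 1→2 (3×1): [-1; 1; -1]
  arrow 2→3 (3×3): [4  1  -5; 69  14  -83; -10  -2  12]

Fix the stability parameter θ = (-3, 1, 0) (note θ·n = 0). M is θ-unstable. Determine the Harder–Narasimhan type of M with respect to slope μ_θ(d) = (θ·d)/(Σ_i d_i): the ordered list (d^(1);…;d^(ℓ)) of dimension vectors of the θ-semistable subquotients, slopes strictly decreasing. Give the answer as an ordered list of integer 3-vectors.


Via rank(M_{q-1}∘⋯∘M_p): M ≅ I[1,3], I[2,2], I[2,3], I[3,3].
μ_θ-semistable layers: μ^(1)=1; μ^(2)=1/2; μ^(3)=0; μ^(4)=-3

((0, 1, 0); (0, 2, 2); (0, 0, 1); (1, 0, 0))


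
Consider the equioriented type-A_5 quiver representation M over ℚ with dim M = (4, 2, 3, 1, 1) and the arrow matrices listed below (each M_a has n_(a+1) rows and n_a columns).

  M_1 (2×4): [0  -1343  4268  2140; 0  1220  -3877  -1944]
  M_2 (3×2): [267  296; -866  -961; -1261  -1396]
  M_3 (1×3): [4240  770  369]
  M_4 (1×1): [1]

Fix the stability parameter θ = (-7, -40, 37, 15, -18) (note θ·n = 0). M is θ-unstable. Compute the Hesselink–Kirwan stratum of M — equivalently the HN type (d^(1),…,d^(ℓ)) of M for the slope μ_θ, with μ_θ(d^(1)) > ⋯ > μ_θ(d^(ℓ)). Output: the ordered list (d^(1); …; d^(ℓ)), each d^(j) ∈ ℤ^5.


Interval decomposition of M: I[1,1]^2, I[1,3], I[1,5], I[3,3].
HN type (ℓ=4): μ^(1)=37; μ^(2)=34/3; μ^(3)=-7; μ^(4)=-47/2

((0, 0, 2, 0, 0); (0, 0, 1, 1, 1); (2, 0, 0, 0, 0); (2, 2, 0, 0, 0))


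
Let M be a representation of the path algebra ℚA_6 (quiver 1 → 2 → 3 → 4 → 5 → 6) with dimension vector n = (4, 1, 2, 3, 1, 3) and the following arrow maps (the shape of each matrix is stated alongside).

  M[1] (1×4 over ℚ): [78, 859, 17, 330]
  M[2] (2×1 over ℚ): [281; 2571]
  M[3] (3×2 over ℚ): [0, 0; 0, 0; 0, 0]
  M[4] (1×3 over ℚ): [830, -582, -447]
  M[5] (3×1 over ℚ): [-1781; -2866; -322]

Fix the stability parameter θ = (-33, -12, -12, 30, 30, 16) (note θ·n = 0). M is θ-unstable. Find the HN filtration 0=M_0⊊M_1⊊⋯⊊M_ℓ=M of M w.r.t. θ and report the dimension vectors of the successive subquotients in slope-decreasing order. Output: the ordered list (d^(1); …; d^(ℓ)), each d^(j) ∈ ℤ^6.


Interval decomposition of M: I[1,1]^3, I[1,3], I[3,3], I[4,4]^2, I[4,6], I[6,6]^2.
HN type (ℓ=5): μ^(1)=30; μ^(2)=76/3; μ^(3)=16; μ^(4)=-12; μ^(5)=-33

((0, 0, 0, 2, 0, 0); (0, 0, 0, 1, 1, 1); (0, 0, 0, 0, 0, 2); (0, 1, 2, 0, 0, 0); (4, 0, 0, 0, 0, 0))


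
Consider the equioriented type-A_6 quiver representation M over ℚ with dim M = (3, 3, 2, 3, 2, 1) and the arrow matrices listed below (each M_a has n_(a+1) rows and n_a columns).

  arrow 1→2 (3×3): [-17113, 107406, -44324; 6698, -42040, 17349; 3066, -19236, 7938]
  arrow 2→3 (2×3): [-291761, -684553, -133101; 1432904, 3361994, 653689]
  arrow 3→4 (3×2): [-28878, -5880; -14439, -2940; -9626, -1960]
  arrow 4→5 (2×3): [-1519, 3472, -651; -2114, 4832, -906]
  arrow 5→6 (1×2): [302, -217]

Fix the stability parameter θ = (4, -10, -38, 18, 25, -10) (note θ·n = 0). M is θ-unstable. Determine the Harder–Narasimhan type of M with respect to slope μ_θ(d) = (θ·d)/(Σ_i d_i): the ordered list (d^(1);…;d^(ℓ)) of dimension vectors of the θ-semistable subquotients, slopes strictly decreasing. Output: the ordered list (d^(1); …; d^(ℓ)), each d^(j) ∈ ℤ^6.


Via rank(M_{q-1}∘⋯∘M_p): M ≅ I[1,1], I[1,3], I[1,4], I[2,2], I[4,4], I[4,5], I[5,6].
μ_θ-semistable layers: μ^(1)=25; μ^(2)=18; μ^(3)=15/2; μ^(4)=4; μ^(5)=-10; μ^(6)=-44/3

((0, 0, 0, 0, 1, 0); (0, 0, 0, 3, 0, 0); (0, 0, 0, 0, 1, 1); (1, 0, 0, 0, 0, 0); (0, 1, 0, 0, 0, 0); (2, 2, 2, 0, 0, 0))


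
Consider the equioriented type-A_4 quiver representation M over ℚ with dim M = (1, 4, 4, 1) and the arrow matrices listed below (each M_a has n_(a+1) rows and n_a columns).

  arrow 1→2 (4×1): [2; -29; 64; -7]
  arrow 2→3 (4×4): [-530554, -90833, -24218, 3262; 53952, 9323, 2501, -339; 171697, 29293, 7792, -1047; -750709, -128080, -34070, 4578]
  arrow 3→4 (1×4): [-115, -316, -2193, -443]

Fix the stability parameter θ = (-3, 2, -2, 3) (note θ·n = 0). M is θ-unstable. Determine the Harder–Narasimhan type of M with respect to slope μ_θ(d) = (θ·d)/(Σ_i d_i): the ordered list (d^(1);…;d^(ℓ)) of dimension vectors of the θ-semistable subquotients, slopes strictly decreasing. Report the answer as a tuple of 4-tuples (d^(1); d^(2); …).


Barcode: M ≅ I[1,4], I[2,3]^3. HN layers by μ_θ (3 steps, strictly decreasing):
  μ^(1)=3; μ^(2)=0; μ^(3)=-3

((0, 0, 0, 1); (0, 4, 4, 0); (1, 0, 0, 0))


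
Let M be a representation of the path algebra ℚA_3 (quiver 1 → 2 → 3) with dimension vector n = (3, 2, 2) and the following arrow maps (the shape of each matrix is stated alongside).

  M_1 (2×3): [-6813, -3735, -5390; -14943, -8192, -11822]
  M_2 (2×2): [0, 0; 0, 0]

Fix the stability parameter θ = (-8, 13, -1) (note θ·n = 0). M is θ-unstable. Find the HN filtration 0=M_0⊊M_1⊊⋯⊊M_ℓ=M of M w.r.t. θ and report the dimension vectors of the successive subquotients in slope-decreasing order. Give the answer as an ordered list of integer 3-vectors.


Via rank(M_{q-1}∘⋯∘M_p): M ≅ I[1,1], I[1,2]^2, I[3,3]^2.
μ_θ-semistable layers: μ^(1)=13; μ^(2)=-1; μ^(3)=-8

((0, 2, 0); (0, 0, 2); (3, 0, 0))


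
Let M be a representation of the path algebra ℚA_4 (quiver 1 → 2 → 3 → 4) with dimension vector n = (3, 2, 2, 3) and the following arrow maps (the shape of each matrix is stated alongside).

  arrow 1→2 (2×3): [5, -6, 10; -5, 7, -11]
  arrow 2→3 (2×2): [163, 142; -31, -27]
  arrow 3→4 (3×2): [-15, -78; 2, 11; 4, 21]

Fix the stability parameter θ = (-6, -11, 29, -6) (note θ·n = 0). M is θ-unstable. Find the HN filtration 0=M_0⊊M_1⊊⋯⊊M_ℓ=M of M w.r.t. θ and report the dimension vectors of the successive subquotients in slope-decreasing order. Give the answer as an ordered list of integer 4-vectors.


Barcode: M ≅ I[1,1], I[1,4]^2, I[4,4]. HN layers by μ_θ (3 steps, strictly decreasing):
  μ^(1)=23/2; μ^(2)=-6; μ^(3)=-17/2

((0, 0, 2, 2); (1, 0, 0, 1); (2, 2, 0, 0))


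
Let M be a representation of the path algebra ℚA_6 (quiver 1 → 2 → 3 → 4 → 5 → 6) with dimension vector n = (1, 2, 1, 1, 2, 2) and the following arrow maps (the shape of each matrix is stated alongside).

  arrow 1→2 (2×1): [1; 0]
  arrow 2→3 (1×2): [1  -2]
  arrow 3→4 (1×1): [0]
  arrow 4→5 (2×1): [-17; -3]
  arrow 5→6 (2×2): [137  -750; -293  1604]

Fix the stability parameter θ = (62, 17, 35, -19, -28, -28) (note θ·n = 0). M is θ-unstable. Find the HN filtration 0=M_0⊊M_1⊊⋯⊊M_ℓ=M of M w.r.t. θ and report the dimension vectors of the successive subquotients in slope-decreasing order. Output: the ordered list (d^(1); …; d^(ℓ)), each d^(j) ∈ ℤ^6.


Interval decomposition of M: I[1,3], I[2,2], I[4,6], I[5,6].
HN type (ℓ=4): μ^(1)=38; μ^(2)=17; μ^(3)=-25; μ^(4)=-28

((1, 1, 1, 0, 0, 0); (0, 1, 0, 0, 0, 0); (0, 0, 0, 1, 1, 1); (0, 0, 0, 0, 1, 1))


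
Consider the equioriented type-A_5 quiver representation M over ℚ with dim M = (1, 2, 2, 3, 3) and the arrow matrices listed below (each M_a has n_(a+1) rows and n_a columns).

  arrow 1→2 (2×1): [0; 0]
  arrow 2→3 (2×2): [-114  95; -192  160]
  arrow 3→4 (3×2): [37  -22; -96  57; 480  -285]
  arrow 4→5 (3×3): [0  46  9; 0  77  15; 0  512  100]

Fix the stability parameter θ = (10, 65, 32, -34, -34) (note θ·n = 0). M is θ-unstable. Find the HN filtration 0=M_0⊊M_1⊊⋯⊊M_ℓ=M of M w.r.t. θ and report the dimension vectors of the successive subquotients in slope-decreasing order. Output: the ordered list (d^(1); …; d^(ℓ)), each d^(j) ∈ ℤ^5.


Via rank(M_{q-1}∘⋯∘M_p): M ≅ I[1,1], I[2,2], I[2,4], I[3,5], I[4,5], I[5,5].
μ_θ-semistable layers: μ^(1)=65; μ^(2)=21; μ^(3)=10; μ^(4)=-12; μ^(5)=-34

((0, 1, 0, 0, 0); (0, 1, 1, 1, 0); (1, 0, 0, 0, 0); (0, 0, 1, 1, 1); (0, 0, 0, 1, 2))


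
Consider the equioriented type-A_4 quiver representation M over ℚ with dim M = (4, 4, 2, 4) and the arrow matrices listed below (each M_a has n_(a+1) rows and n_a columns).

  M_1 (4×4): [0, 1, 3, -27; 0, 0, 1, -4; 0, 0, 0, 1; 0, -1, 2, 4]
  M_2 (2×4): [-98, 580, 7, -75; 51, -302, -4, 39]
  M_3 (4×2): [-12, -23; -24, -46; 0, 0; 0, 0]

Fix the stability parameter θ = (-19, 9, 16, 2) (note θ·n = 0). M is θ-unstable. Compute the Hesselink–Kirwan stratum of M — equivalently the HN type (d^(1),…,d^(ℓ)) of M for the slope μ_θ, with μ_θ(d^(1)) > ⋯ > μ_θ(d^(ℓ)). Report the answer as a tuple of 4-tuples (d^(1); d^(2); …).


Barcode: M ≅ I[1,1], I[1,2], I[1,3], I[1,4], I[2,2], I[4,4]^3. HN layers by μ_θ (4 steps, strictly decreasing):
  μ^(1)=16; μ^(2)=9; μ^(3)=2; μ^(4)=-19

((0, 0, 1, 0); (0, 4, 1, 1); (0, 0, 0, 3); (4, 0, 0, 0))


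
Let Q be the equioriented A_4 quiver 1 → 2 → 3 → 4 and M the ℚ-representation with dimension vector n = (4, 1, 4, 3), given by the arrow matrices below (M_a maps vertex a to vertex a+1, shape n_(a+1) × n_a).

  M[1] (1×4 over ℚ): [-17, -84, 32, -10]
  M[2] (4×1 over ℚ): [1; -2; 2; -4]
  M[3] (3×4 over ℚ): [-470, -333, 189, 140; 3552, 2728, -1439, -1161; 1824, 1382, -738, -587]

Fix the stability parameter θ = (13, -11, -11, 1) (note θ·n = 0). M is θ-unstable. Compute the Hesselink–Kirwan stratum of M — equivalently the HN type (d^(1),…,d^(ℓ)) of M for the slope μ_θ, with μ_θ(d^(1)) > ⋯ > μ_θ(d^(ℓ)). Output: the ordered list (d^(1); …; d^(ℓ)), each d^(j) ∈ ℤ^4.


Barcode: M ≅ I[1,1]^3, I[1,4], I[3,3], I[3,4]^2. HN layers by μ_θ (4 steps, strictly decreasing):
  μ^(1)=13; μ^(2)=1; μ^(3)=-3; μ^(4)=-11

((3, 0, 0, 0); (0, 0, 0, 3); (1, 1, 1, 0); (0, 0, 3, 0))


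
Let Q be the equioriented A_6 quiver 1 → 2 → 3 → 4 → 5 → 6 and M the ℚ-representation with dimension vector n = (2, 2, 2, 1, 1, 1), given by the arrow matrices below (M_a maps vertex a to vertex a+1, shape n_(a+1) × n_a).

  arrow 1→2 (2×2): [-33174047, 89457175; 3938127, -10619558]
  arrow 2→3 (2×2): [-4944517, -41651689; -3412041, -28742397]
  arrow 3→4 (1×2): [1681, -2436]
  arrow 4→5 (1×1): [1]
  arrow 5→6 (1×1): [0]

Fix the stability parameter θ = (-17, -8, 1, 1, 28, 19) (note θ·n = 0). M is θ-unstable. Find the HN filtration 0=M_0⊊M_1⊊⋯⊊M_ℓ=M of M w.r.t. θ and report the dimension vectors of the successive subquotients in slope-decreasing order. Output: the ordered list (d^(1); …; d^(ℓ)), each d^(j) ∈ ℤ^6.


Barcode: M ≅ I[1,2], I[1,5], I[3,3], I[6,6]. HN layers by μ_θ (5 steps, strictly decreasing):
  μ^(1)=28; μ^(2)=19; μ^(3)=1; μ^(4)=-8; μ^(5)=-17

((0, 0, 0, 0, 1, 0); (0, 0, 0, 0, 0, 1); (0, 0, 2, 1, 0, 0); (0, 2, 0, 0, 0, 0); (2, 0, 0, 0, 0, 0))


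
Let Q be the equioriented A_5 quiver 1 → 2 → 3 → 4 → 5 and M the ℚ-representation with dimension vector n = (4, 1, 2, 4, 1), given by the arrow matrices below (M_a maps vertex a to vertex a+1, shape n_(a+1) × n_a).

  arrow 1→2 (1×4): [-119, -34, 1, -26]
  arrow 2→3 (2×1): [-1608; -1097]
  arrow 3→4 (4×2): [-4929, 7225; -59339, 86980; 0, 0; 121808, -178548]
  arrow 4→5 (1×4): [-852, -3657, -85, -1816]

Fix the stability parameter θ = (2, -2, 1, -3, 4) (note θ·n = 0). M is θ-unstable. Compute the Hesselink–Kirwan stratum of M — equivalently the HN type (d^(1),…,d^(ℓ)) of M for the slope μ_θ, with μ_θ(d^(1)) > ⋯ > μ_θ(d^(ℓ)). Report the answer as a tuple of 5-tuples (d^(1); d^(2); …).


Via rank(M_{q-1}∘⋯∘M_p): M ≅ I[1,1]^3, I[1,4], I[3,5], I[4,4]^2.
μ_θ-semistable layers: μ^(1)=4; μ^(2)=2; μ^(3)=-1/2; μ^(4)=-1; μ^(5)=-3

((0, 0, 0, 0, 1); (3, 0, 0, 0, 0); (1, 1, 1, 1, 0); (0, 0, 1, 1, 0); (0, 0, 0, 2, 0))


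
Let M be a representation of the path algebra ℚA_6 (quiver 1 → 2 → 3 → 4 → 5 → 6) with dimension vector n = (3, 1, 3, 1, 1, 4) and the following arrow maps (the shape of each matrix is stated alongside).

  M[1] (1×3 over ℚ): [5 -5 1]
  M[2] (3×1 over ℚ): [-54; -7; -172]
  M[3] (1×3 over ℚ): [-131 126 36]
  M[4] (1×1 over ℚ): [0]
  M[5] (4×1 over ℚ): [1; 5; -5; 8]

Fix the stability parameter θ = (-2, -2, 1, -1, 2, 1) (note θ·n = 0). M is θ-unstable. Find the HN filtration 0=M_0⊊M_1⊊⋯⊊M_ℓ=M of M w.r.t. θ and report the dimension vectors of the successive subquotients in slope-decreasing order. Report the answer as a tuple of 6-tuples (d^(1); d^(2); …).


Interval decomposition of M: I[1,1]^2, I[1,3], I[3,3], I[3,4], I[5,6], I[6,6]^3.
HN type (ℓ=4): μ^(1)=3/2; μ^(2)=1; μ^(3)=0; μ^(4)=-2

((0, 0, 0, 0, 1, 1); (0, 0, 2, 0, 0, 3); (0, 0, 1, 1, 0, 0); (3, 1, 0, 0, 0, 0))


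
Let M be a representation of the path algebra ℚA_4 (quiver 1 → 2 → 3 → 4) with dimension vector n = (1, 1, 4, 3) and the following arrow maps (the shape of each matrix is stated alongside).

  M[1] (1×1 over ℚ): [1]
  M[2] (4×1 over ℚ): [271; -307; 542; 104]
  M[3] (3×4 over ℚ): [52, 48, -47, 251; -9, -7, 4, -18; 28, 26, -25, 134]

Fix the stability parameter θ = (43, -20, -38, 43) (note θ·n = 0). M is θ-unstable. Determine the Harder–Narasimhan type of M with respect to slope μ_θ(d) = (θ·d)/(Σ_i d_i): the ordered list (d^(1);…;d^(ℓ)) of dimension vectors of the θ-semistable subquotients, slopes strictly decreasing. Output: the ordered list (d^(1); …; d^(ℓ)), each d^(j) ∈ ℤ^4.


Via rank(M_{q-1}∘⋯∘M_p): M ≅ I[1,4], I[3,3], I[3,4]^2.
μ_θ-semistable layers: μ^(1)=43; μ^(2)=-5; μ^(3)=-38

((0, 0, 0, 3); (1, 1, 1, 0); (0, 0, 3, 0))


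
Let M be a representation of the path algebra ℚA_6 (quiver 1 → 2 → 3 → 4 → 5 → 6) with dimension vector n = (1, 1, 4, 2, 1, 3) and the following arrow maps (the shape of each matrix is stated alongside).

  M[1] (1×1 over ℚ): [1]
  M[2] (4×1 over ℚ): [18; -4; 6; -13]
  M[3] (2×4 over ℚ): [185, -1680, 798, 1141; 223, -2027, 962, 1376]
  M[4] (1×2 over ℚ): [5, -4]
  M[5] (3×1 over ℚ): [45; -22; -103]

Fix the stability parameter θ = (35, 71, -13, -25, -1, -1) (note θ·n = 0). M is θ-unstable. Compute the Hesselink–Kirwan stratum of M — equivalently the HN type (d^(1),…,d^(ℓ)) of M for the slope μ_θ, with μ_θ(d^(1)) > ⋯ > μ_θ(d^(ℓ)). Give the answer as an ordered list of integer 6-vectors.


Interval decomposition of M: I[1,6], I[3,3]^2, I[3,4], I[6,6]^2.
HN type (ℓ=4): μ^(1)=11; μ^(2)=-1; μ^(3)=-13; μ^(4)=-19

((1, 1, 1, 1, 1, 1); (0, 0, 0, 0, 0, 2); (0, 0, 2, 0, 0, 0); (0, 0, 1, 1, 0, 0))


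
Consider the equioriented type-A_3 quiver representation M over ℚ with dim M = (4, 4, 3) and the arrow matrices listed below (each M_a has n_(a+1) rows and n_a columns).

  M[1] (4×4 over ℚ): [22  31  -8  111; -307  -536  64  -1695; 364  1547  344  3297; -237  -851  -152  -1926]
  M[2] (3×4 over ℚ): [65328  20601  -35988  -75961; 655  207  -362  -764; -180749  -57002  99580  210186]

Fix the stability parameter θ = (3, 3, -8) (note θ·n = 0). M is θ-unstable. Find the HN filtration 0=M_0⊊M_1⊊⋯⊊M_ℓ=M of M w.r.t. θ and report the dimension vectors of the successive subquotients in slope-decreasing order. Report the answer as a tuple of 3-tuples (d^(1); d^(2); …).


Interval decomposition of M: I[1,1]^2, I[1,3]^2, I[2,2], I[2,3].
HN type (ℓ=3): μ^(1)=3; μ^(2)=-2/3; μ^(3)=-5/2

((2, 1, 0); (2, 2, 2); (0, 1, 1))


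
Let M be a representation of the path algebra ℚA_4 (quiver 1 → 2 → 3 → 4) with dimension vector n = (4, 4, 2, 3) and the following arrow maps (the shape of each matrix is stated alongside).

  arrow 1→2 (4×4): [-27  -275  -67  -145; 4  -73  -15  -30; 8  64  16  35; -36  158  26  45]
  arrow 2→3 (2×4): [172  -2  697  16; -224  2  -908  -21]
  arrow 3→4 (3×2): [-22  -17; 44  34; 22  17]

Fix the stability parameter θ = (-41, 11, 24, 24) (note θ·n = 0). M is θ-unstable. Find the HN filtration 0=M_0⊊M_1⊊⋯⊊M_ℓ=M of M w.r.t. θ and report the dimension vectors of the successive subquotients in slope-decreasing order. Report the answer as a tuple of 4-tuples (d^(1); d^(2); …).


Interval decomposition of M: I[1,1], I[1,2], I[1,3], I[1,4], I[2,2], I[4,4]^2.
HN type (ℓ=3): μ^(1)=24; μ^(2)=11; μ^(3)=-41

((0, 0, 2, 3); (0, 4, 0, 0); (4, 0, 0, 0))


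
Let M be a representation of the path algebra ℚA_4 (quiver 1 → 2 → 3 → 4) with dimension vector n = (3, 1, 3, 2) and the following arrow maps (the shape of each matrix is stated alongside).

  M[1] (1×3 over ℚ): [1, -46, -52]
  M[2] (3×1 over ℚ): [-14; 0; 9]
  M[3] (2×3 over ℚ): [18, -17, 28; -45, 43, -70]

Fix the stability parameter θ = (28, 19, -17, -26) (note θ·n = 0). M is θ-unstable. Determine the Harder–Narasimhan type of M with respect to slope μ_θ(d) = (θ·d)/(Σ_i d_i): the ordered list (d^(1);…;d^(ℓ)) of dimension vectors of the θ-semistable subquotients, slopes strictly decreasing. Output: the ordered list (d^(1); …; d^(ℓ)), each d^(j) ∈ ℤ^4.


Via rank(M_{q-1}∘⋯∘M_p): M ≅ I[1,1]^2, I[1,3], I[3,4]^2.
μ_θ-semistable layers: μ^(1)=28; μ^(2)=10; μ^(3)=-43/2

((2, 0, 0, 0); (1, 1, 1, 0); (0, 0, 2, 2))


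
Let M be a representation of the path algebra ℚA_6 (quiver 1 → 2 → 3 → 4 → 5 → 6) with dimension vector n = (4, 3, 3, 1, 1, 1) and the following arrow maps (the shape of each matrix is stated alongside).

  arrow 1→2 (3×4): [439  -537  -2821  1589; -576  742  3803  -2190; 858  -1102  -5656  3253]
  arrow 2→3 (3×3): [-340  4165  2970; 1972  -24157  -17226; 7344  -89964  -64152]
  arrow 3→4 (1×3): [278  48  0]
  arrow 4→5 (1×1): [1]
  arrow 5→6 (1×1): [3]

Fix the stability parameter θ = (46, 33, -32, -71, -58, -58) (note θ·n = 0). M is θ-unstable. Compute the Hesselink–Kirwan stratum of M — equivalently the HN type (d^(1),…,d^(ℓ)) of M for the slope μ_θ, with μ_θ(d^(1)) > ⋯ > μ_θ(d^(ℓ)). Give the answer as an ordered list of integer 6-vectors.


Barcode: M ≅ I[1,1], I[1,2]^2, I[1,6], I[3,3]^2. HN layers by μ_θ (4 steps, strictly decreasing):
  μ^(1)=46; μ^(2)=79/2; μ^(3)=-70/3; μ^(4)=-32

((1, 0, 0, 0, 0, 0); (2, 2, 0, 0, 0, 0); (1, 1, 1, 1, 1, 1); (0, 0, 2, 0, 0, 0))


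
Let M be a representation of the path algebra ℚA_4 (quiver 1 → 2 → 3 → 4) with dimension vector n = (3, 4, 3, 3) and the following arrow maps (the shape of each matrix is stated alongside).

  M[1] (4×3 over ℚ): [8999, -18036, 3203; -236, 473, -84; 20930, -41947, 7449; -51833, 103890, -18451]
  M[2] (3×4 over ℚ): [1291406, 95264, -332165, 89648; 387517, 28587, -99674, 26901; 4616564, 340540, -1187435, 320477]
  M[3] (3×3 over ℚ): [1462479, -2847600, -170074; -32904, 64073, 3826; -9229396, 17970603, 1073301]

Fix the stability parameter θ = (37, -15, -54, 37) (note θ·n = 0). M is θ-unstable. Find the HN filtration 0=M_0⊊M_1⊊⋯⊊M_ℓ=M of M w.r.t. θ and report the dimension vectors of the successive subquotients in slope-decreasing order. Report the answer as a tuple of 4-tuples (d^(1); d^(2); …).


Interval decomposition of M: I[1,4]^3, I[2,2].
HN type (ℓ=3): μ^(1)=37; μ^(2)=-32/3; μ^(3)=-15

((0, 0, 0, 3); (3, 3, 3, 0); (0, 1, 0, 0))


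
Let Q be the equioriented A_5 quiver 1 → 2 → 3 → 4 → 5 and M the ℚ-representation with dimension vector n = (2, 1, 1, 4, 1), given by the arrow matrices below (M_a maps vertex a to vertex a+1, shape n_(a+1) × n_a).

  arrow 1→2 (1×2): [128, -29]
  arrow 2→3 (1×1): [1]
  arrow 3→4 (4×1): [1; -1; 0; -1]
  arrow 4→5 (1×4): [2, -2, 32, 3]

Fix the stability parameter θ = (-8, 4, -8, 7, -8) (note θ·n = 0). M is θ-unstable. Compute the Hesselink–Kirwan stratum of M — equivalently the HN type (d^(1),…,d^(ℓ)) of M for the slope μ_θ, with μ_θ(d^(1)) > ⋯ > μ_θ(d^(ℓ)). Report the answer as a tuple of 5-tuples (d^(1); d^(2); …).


Barcode: M ≅ I[1,1], I[1,5], I[4,4]^3. HN layers by μ_θ (4 steps, strictly decreasing):
  μ^(1)=7; μ^(2)=-1/2; μ^(3)=-2; μ^(4)=-8

((0, 0, 0, 3, 0); (0, 0, 0, 1, 1); (0, 1, 1, 0, 0); (2, 0, 0, 0, 0))


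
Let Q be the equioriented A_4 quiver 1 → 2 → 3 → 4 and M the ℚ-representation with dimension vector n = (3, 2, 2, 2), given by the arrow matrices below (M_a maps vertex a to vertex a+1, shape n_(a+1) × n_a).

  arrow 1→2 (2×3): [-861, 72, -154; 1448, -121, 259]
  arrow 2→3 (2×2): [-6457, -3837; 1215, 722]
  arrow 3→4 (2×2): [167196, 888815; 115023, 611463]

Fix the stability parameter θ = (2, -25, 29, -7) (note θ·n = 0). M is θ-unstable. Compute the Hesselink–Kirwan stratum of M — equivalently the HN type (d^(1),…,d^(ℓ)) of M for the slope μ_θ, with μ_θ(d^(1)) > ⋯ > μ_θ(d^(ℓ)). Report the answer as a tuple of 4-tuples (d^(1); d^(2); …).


Interval decomposition of M: I[1,1], I[1,4]^2.
HN type (ℓ=3): μ^(1)=11; μ^(2)=2; μ^(3)=-23/2

((0, 0, 2, 2); (1, 0, 0, 0); (2, 2, 0, 0))


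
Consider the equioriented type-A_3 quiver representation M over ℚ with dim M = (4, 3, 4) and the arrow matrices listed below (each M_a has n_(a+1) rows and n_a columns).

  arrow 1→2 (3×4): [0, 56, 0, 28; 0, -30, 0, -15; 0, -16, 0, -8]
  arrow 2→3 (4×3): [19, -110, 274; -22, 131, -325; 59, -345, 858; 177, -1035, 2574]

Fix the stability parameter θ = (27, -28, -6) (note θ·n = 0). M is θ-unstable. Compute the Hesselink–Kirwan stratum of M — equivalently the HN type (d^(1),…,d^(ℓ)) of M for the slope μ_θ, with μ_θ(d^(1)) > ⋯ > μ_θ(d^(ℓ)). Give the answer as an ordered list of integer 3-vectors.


Via rank(M_{q-1}∘⋯∘M_p): M ≅ I[1,1]^3, I[1,3], I[2,3]^2, I[3,3].
μ_θ-semistable layers: μ^(1)=27; μ^(2)=-7/3; μ^(3)=-6; μ^(4)=-28

((3, 0, 0); (1, 1, 1); (0, 0, 3); (0, 2, 0))


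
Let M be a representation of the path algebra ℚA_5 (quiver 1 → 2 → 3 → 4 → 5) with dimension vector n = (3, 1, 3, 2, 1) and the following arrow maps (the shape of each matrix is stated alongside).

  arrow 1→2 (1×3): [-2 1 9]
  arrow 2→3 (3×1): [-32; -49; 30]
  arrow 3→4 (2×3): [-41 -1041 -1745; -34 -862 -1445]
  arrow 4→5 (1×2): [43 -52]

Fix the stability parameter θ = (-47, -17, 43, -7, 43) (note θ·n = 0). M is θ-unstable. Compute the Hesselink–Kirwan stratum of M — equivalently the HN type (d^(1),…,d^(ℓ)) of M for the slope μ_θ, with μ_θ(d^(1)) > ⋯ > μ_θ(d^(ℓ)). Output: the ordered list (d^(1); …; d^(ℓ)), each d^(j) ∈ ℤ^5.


Interval decomposition of M: I[1,1]^2, I[1,5], I[3,3], I[3,4].
HN type (ℓ=4): μ^(1)=43; μ^(2)=18; μ^(3)=-17; μ^(4)=-47

((0, 0, 1, 0, 1); (0, 0, 2, 2, 0); (0, 1, 0, 0, 0); (3, 0, 0, 0, 0))


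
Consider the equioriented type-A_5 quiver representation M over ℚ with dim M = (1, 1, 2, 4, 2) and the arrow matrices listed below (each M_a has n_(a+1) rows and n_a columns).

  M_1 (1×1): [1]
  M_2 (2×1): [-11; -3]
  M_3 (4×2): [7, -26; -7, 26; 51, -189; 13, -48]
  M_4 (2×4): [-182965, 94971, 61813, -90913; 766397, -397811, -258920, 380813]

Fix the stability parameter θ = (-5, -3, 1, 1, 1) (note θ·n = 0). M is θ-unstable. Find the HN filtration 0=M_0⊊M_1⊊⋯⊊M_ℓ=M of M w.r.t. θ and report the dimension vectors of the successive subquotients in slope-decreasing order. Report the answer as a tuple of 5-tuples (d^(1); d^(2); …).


Interval decomposition of M: I[1,5], I[3,5], I[4,4]^2.
HN type (ℓ=3): μ^(1)=1; μ^(2)=-3; μ^(3)=-5

((0, 0, 2, 4, 2); (0, 1, 0, 0, 0); (1, 0, 0, 0, 0))


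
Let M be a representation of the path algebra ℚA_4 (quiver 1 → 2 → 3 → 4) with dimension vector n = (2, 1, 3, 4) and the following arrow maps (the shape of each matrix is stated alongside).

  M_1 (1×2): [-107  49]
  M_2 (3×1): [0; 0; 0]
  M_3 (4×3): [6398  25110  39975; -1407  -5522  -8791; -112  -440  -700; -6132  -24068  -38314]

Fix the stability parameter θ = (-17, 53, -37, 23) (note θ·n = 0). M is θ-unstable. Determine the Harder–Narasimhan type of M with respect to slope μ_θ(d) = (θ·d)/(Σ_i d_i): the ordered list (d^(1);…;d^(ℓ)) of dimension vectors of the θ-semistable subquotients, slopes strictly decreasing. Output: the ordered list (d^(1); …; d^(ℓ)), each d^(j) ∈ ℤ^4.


Interval decomposition of M: I[1,1], I[1,2], I[3,3], I[3,4]^2, I[4,4]^2.
HN type (ℓ=4): μ^(1)=53; μ^(2)=23; μ^(3)=-17; μ^(4)=-37

((0, 1, 0, 0); (0, 0, 0, 4); (2, 0, 0, 0); (0, 0, 3, 0))


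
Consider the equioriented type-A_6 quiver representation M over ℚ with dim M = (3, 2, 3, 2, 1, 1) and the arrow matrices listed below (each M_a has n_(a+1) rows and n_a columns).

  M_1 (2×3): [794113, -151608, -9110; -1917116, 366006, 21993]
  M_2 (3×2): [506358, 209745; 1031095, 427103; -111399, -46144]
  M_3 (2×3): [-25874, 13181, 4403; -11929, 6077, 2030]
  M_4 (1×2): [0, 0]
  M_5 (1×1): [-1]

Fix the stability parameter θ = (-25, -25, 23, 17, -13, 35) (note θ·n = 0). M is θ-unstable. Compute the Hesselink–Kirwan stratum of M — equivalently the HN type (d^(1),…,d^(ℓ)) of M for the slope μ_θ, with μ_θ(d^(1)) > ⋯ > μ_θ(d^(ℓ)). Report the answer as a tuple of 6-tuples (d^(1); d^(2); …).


Interval decomposition of M: I[1,1], I[1,4]^2, I[3,3], I[5,6].
HN type (ℓ=5): μ^(1)=35; μ^(2)=23; μ^(3)=20; μ^(4)=-13; μ^(5)=-25

((0, 0, 0, 0, 0, 1); (0, 0, 1, 0, 0, 0); (0, 0, 2, 2, 0, 0); (0, 0, 0, 0, 1, 0); (3, 2, 0, 0, 0, 0))


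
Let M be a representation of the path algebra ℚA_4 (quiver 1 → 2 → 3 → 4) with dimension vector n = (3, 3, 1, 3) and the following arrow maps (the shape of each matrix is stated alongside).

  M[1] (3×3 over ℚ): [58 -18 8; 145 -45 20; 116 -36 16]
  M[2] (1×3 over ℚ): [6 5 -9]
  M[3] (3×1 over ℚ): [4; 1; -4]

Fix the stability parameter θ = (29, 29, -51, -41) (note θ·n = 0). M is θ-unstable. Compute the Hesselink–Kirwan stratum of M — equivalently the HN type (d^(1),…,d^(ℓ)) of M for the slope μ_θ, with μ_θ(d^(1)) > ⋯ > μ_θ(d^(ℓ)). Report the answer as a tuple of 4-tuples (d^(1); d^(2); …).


Via rank(M_{q-1}∘⋯∘M_p): M ≅ I[1,1]^2, I[1,4], I[2,2]^2, I[4,4]^2.
μ_θ-semistable layers: μ^(1)=29; μ^(2)=-17/2; μ^(3)=-41

((2, 2, 0, 0); (1, 1, 1, 1); (0, 0, 0, 2))


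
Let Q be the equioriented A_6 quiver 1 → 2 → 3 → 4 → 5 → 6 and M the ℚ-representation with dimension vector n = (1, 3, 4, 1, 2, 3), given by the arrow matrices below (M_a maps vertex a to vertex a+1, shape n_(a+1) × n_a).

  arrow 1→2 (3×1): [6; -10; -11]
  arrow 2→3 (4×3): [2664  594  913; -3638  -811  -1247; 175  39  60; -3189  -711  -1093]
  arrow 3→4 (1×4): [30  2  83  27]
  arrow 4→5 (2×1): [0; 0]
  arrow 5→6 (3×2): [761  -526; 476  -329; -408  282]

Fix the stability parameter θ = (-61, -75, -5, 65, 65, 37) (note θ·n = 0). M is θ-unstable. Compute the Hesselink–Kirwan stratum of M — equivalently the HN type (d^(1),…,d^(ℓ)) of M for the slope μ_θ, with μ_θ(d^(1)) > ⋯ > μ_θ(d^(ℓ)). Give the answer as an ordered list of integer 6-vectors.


Via rank(M_{q-1}∘⋯∘M_p): M ≅ I[1,4], I[2,3]^2, I[3,3], I[5,6]^2, I[6,6].
μ_θ-semistable layers: μ^(1)=65; μ^(2)=51; μ^(3)=37; μ^(4)=-5; μ^(5)=-68; μ^(6)=-75

((0, 0, 0, 1, 0, 0); (0, 0, 0, 0, 2, 2); (0, 0, 0, 0, 0, 1); (0, 0, 4, 0, 0, 0); (1, 1, 0, 0, 0, 0); (0, 2, 0, 0, 0, 0))


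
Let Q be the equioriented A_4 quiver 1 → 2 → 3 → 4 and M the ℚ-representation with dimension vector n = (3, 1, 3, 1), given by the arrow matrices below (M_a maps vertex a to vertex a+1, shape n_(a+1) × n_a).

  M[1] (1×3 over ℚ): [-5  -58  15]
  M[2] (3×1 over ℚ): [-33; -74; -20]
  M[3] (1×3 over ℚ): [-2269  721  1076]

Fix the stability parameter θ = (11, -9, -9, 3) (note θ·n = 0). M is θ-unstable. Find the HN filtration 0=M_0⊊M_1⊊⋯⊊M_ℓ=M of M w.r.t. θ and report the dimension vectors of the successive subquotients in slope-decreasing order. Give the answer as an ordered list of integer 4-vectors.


Via rank(M_{q-1}∘⋯∘M_p): M ≅ I[1,1]^2, I[1,4], I[3,3]^2.
μ_θ-semistable layers: μ^(1)=11; μ^(2)=3; μ^(3)=-7/3; μ^(4)=-9

((2, 0, 0, 0); (0, 0, 0, 1); (1, 1, 1, 0); (0, 0, 2, 0))


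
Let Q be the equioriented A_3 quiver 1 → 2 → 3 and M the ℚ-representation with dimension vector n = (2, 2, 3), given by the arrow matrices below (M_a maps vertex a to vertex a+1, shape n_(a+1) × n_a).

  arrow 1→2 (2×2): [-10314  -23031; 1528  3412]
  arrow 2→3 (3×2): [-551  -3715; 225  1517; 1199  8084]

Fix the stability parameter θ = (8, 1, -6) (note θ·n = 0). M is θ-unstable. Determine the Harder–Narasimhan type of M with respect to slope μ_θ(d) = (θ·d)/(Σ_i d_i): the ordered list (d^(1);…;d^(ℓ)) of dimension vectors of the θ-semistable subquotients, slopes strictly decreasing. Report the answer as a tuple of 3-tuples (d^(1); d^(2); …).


Interval decomposition of M: I[1,1], I[1,3], I[2,3], I[3,3].
HN type (ℓ=4): μ^(1)=8; μ^(2)=1; μ^(3)=-5/2; μ^(4)=-6

((1, 0, 0); (1, 1, 1); (0, 1, 1); (0, 0, 1))


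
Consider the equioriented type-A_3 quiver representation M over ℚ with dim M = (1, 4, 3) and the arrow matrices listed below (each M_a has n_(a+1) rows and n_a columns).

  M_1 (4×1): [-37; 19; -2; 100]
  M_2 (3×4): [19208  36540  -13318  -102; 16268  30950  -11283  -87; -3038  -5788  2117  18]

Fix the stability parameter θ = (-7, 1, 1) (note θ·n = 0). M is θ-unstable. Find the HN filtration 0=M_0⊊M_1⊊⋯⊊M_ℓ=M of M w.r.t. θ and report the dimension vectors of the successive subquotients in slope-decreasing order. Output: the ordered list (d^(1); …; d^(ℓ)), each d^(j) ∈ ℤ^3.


Via rank(M_{q-1}∘⋯∘M_p): M ≅ I[1,2], I[2,2], I[2,3]^2, I[3,3].
μ_θ-semistable layers: μ^(1)=1; μ^(2)=-7

((0, 4, 3); (1, 0, 0))


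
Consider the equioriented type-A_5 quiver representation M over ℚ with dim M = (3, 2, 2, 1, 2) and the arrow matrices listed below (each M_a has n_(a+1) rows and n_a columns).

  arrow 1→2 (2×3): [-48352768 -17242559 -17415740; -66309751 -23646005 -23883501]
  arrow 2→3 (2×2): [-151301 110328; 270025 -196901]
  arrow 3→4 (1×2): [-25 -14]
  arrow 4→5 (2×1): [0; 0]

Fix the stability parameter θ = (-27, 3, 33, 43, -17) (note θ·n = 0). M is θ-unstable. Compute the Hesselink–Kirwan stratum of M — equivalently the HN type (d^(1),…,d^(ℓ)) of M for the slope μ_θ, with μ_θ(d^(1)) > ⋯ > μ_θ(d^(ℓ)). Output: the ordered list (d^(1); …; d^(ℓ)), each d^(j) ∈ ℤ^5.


Via rank(M_{q-1}∘⋯∘M_p): M ≅ I[1,1], I[1,3], I[1,4], I[5,5]^2.
μ_θ-semistable layers: μ^(1)=43; μ^(2)=33; μ^(3)=3; μ^(4)=-17; μ^(5)=-27

((0, 0, 0, 1, 0); (0, 0, 2, 0, 0); (0, 2, 0, 0, 0); (0, 0, 0, 0, 2); (3, 0, 0, 0, 0))


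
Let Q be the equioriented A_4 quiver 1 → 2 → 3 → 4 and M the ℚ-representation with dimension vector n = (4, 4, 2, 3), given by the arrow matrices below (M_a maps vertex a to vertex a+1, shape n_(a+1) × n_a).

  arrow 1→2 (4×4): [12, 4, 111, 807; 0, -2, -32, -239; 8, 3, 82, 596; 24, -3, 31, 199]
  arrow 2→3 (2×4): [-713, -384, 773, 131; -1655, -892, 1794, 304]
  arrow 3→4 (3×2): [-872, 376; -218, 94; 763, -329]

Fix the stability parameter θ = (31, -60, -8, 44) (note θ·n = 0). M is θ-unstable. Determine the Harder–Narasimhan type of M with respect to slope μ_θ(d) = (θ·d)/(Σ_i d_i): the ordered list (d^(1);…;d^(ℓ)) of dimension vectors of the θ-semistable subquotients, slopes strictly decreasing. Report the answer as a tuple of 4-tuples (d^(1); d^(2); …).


Via rank(M_{q-1}∘⋯∘M_p): M ≅ I[1,2]^2, I[1,3], I[1,4], I[4,4]^2.
μ_θ-semistable layers: μ^(1)=44; μ^(2)=-8; μ^(3)=-29/2

((0, 0, 0, 3); (0, 0, 2, 0); (4, 4, 0, 0))


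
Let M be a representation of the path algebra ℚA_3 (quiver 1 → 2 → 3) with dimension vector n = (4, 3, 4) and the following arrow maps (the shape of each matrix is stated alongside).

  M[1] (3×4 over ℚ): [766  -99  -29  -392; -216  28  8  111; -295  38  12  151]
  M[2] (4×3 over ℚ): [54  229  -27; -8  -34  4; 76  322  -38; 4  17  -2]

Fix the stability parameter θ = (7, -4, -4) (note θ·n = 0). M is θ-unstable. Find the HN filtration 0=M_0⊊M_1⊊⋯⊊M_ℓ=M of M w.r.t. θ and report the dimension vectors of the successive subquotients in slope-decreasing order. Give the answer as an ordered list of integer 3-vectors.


Via rank(M_{q-1}∘⋯∘M_p): M ≅ I[1,1], I[1,2], I[1,3]^2, I[3,3]^2.
μ_θ-semistable layers: μ^(1)=7; μ^(2)=3/2; μ^(3)=-1/3; μ^(4)=-4

((1, 0, 0); (1, 1, 0); (2, 2, 2); (0, 0, 2))
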